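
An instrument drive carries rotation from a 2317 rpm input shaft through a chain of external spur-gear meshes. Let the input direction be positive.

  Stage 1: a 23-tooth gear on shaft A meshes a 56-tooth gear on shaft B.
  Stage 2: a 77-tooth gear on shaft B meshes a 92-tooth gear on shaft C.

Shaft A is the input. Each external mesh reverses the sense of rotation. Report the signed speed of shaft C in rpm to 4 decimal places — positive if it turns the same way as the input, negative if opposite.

Stage 1 [23T→56T]: ω = 2317.0000×23/56 = 951.6250 rpm, dir flips to −; running = −951.6250
Stage 2 [77T→92T]: ω = 951.6250×77/92 = 796.4688 rpm, dir flips to +; running = +796.4688

+796.4688 rpm (same as input, |ω| = 796.4688 rpm)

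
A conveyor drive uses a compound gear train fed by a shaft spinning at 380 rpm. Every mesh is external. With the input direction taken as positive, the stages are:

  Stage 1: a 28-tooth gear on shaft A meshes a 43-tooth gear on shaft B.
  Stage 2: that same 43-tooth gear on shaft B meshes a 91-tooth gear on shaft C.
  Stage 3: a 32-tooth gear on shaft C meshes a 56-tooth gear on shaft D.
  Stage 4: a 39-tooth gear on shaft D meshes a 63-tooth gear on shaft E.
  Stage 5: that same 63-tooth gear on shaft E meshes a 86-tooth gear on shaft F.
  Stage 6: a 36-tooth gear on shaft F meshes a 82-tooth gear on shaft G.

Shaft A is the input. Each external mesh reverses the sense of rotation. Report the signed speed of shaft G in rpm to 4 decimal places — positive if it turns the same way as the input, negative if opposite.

Stage 1 [28T→43T]: ω = 380.0000×28/43 = 247.4419 rpm, dir flips to −; running = −247.4419
Stage 2 [43T→91T]: ω = 247.4419×43/91 = 116.9231 rpm, dir flips to +; running = +116.9231
Stage 3 [32T→56T]: ω = 116.9231×32/56 = 66.8132 rpm, dir flips to −; running = −66.8132
Stage 4 [39T→63T]: ω = 66.8132×39/63 = 41.3605 rpm, dir flips to +; running = +41.3605
Stage 5 [63T→86T]: ω = 41.3605×63/86 = 30.2990 rpm, dir flips to −; running = −30.2990
Stage 6 [36T→82T]: ω = 30.2990×36/82 = 13.3020 rpm, dir flips to +; running = +13.3020

+13.3020 rpm (same as input, |ω| = 13.3020 rpm)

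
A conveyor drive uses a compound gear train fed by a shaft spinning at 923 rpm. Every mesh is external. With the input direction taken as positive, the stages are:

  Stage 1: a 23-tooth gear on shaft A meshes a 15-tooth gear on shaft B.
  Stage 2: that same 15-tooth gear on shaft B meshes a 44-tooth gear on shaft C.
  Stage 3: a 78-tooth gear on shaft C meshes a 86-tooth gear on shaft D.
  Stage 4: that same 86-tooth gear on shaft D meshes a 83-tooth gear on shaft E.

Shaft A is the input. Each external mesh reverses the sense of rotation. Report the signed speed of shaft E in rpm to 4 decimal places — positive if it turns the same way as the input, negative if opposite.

Stage 1 [23T→15T]: ω = 923.0000×23/15 = 1415.2667 rpm, dir flips to −; running = −1415.2667
Stage 2 [15T→44T]: ω = 1415.2667×15/44 = 482.4773 rpm, dir flips to +; running = +482.4773
Stage 3 [78T→86T]: ω = 482.4773×78/86 = 437.5957 rpm, dir flips to −; running = −437.5957
Stage 4 [86T→83T]: ω = 437.5957×86/83 = 453.4124 rpm, dir flips to +; running = +453.4124

+453.4124 rpm (same as input, |ω| = 453.4124 rpm)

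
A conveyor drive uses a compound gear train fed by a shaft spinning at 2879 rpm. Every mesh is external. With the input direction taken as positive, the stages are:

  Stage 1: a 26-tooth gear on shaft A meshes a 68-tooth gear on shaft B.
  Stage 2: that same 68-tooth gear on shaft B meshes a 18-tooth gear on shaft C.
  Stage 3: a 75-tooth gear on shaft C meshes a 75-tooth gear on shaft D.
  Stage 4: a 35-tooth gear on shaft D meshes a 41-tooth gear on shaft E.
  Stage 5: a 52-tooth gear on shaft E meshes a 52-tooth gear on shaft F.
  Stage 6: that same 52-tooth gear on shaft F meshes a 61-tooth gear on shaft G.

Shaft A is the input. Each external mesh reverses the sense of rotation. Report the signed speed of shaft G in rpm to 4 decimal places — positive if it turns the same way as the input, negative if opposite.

Stage 1 [26T→68T]: ω = 2879.0000×26/68 = 1100.7941 rpm, dir flips to −; running = −1100.7941
Stage 2 [68T→18T]: ω = 1100.7941×68/18 = 4158.5556 rpm, dir flips to +; running = +4158.5556
Stage 3 [75T→75T]: ω = 4158.5556×75/75 = 4158.5556 rpm, dir flips to −; running = −4158.5556
Stage 4 [35T→41T]: ω = 4158.5556×35/41 = 3549.9864 rpm, dir flips to +; running = +3549.9864
Stage 5 [52T→52T]: ω = 3549.9864×52/52 = 3549.9864 rpm, dir flips to −; running = −3549.9864
Stage 6 [52T→61T]: ω = 3549.9864×52/61 = 3026.2180 rpm, dir flips to +; running = +3026.2180

+3026.2180 rpm (same as input, |ω| = 3026.2180 rpm)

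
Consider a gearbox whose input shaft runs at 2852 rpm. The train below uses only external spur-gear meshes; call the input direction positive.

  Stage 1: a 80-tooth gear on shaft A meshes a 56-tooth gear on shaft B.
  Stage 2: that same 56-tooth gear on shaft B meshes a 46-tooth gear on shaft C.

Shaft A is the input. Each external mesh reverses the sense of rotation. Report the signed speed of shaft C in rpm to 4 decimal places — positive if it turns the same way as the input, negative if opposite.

+4960.0000 rpm (same as input, |ω| = 4960.0000 rpm)

Stage 1 [80T→56T]: ω = 2852.0000×80/56 = 4074.2857 rpm, dir flips to −; running = −4074.2857
Stage 2 [56T→46T]: ω = 4074.2857×56/46 = 4960.0000 rpm, dir flips to +; running = +4960.0000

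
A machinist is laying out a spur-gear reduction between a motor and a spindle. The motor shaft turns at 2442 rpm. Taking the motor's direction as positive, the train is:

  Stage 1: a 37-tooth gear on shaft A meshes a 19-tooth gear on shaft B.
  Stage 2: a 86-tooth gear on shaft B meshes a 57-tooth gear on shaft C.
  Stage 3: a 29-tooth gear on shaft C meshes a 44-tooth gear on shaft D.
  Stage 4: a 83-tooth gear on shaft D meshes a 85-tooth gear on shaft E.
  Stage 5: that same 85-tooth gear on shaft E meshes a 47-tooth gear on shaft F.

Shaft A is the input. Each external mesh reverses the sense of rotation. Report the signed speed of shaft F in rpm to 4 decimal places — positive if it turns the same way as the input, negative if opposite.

Stage 1 [37T→19T]: ω = 2442.0000×37/19 = 4755.4737 rpm, dir flips to −; running = −4755.4737
Stage 2 [86T→57T]: ω = 4755.4737×86/57 = 7174.9252 rpm, dir flips to +; running = +7174.9252
Stage 3 [29T→44T]: ω = 7174.9252×29/44 = 4728.9280 rpm, dir flips to −; running = −4728.9280
Stage 4 [83T→85T]: ω = 4728.9280×83/85 = 4617.6591 rpm, dir flips to +; running = +4617.6591
Stage 5 [85T→47T]: ω = 4617.6591×85/47 = 8351.0856 rpm, dir flips to −; running = −8351.0856

-8351.0856 rpm (opposite to input, |ω| = 8351.0856 rpm)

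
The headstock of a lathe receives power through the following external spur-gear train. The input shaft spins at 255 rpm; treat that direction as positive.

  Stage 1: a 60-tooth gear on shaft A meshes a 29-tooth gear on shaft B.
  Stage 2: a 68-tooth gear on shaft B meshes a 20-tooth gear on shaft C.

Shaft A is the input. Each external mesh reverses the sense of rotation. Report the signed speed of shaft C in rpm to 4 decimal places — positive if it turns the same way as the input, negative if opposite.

Stage 1 [60T→29T]: ω = 255.0000×60/29 = 527.5862 rpm, dir flips to −; running = −527.5862
Stage 2 [68T→20T]: ω = 527.5862×68/20 = 1793.7931 rpm, dir flips to +; running = +1793.7931

+1793.7931 rpm (same as input, |ω| = 1793.7931 rpm)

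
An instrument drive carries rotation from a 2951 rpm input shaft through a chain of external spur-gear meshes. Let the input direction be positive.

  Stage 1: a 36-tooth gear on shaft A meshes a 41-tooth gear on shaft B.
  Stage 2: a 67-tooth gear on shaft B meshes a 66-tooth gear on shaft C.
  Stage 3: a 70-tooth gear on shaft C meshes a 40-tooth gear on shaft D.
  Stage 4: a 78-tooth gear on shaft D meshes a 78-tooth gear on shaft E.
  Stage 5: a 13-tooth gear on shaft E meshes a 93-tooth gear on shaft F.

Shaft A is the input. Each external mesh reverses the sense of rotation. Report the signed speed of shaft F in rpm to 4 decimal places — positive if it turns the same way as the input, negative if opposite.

-643.4535 rpm (opposite to input, |ω| = 643.4535 rpm)

Stage 1 [36T→41T]: ω = 2951.0000×36/41 = 2591.1220 rpm, dir flips to −; running = −2591.1220
Stage 2 [67T→66T]: ω = 2591.1220×67/66 = 2630.3814 rpm, dir flips to +; running = +2630.3814
Stage 3 [70T→40T]: ω = 2630.3814×70/40 = 4603.1674 rpm, dir flips to −; running = −4603.1674
Stage 4 [78T→78T]: ω = 4603.1674×78/78 = 4603.1674 rpm, dir flips to +; running = +4603.1674
Stage 5 [13T→93T]: ω = 4603.1674×13/93 = 643.4535 rpm, dir flips to −; running = −643.4535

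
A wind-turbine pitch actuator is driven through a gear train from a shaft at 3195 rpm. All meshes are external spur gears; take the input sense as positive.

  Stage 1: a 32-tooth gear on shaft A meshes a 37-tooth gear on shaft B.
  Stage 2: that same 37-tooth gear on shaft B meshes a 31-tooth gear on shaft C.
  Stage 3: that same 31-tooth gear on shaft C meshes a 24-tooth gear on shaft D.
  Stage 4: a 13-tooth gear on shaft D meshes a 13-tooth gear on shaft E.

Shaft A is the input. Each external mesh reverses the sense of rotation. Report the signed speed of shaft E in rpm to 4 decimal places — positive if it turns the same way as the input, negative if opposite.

+4260.0000 rpm (same as input, |ω| = 4260.0000 rpm)

Stage 1 [32T→37T]: ω = 3195.0000×32/37 = 2763.2432 rpm, dir flips to −; running = −2763.2432
Stage 2 [37T→31T]: ω = 2763.2432×37/31 = 3298.0645 rpm, dir flips to +; running = +3298.0645
Stage 3 [31T→24T]: ω = 3298.0645×31/24 = 4260.0000 rpm, dir flips to −; running = −4260.0000
Stage 4 [13T→13T]: ω = 4260.0000×13/13 = 4260.0000 rpm, dir flips to +; running = +4260.0000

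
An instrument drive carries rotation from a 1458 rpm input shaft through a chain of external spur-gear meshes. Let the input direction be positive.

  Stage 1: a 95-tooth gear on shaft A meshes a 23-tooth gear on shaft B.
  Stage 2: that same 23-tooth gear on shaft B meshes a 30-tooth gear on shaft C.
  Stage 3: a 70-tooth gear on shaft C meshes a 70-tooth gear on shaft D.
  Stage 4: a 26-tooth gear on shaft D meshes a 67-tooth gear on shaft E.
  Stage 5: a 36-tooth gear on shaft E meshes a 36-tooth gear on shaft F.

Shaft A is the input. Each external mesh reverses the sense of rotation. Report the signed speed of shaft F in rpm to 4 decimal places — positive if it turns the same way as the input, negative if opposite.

-1791.6716 rpm (opposite to input, |ω| = 1791.6716 rpm)

Stage 1 [95T→23T]: ω = 1458.0000×95/23 = 6022.1739 rpm, dir flips to −; running = −6022.1739
Stage 2 [23T→30T]: ω = 6022.1739×23/30 = 4617.0000 rpm, dir flips to +; running = +4617.0000
Stage 3 [70T→70T]: ω = 4617.0000×70/70 = 4617.0000 rpm, dir flips to −; running = −4617.0000
Stage 4 [26T→67T]: ω = 4617.0000×26/67 = 1791.6716 rpm, dir flips to +; running = +1791.6716
Stage 5 [36T→36T]: ω = 1791.6716×36/36 = 1791.6716 rpm, dir flips to −; running = −1791.6716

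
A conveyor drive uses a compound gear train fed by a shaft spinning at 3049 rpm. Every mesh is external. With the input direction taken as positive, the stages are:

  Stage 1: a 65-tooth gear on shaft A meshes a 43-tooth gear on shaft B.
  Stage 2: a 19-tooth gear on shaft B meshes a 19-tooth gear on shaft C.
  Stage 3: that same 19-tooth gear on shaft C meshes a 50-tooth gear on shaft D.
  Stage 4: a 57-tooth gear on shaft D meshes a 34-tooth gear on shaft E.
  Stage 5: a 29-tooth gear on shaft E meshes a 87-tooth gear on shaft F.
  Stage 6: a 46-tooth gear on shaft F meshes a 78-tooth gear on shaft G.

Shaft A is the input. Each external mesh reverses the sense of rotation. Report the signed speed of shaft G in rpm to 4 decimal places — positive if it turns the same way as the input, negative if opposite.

+577.1967 rpm (same as input, |ω| = 577.1967 rpm)

Stage 1 [65T→43T]: ω = 3049.0000×65/43 = 4608.9535 rpm, dir flips to −; running = −4608.9535
Stage 2 [19T→19T]: ω = 4608.9535×19/19 = 4608.9535 rpm, dir flips to +; running = +4608.9535
Stage 3 [19T→50T]: ω = 4608.9535×19/50 = 1751.4023 rpm, dir flips to −; running = −1751.4023
Stage 4 [57T→34T]: ω = 1751.4023×57/34 = 2936.1745 rpm, dir flips to +; running = +2936.1745
Stage 5 [29T→87T]: ω = 2936.1745×29/87 = 978.7248 rpm, dir flips to −; running = −978.7248
Stage 6 [46T→78T]: ω = 978.7248×46/78 = 577.1967 rpm, dir flips to +; running = +577.1967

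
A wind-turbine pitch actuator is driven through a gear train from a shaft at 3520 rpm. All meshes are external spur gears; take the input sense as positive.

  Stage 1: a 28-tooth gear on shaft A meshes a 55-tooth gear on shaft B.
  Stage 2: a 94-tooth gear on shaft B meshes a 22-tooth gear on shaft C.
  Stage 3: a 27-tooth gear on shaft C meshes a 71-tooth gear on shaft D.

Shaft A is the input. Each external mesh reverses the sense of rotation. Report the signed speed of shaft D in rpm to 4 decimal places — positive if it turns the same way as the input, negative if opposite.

-2911.7132 rpm (opposite to input, |ω| = 2911.7132 rpm)

Stage 1 [28T→55T]: ω = 3520.0000×28/55 = 1792.0000 rpm, dir flips to −; running = −1792.0000
Stage 2 [94T→22T]: ω = 1792.0000×94/22 = 7656.7273 rpm, dir flips to +; running = +7656.7273
Stage 3 [27T→71T]: ω = 7656.7273×27/71 = 2911.7132 rpm, dir flips to −; running = −2911.7132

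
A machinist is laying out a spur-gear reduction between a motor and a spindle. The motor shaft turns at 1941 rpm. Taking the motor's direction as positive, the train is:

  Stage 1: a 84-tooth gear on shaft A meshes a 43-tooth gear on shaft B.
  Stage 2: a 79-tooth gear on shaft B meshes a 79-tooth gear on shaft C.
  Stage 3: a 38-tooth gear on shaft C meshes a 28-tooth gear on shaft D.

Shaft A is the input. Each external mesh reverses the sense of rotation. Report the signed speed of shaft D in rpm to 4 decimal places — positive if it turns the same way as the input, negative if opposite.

-5145.9070 rpm (opposite to input, |ω| = 5145.9070 rpm)

Stage 1 [84T→43T]: ω = 1941.0000×84/43 = 3791.7209 rpm, dir flips to −; running = −3791.7209
Stage 2 [79T→79T]: ω = 3791.7209×79/79 = 3791.7209 rpm, dir flips to +; running = +3791.7209
Stage 3 [38T→28T]: ω = 3791.7209×38/28 = 5145.9070 rpm, dir flips to −; running = −5145.9070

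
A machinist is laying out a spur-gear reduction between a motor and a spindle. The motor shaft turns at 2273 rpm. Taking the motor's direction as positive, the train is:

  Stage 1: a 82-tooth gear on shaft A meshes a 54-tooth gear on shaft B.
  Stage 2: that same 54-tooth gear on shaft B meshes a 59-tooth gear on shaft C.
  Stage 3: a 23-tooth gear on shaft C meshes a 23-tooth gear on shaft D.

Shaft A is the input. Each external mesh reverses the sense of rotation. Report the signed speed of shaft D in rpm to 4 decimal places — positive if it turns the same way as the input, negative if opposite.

Stage 1 [82T→54T]: ω = 2273.0000×82/54 = 3451.5926 rpm, dir flips to −; running = −3451.5926
Stage 2 [54T→59T]: ω = 3451.5926×54/59 = 3159.0847 rpm, dir flips to +; running = +3159.0847
Stage 3 [23T→23T]: ω = 3159.0847×23/23 = 3159.0847 rpm, dir flips to −; running = −3159.0847

-3159.0847 rpm (opposite to input, |ω| = 3159.0847 rpm)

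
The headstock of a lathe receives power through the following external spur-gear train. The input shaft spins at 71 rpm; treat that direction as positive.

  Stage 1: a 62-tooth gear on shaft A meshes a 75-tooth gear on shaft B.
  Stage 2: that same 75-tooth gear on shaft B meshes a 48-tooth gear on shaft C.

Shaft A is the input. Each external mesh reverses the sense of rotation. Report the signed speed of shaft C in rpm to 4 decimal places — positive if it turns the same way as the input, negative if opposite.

Stage 1 [62T→75T]: ω = 71.0000×62/75 = 58.6933 rpm, dir flips to −; running = −58.6933
Stage 2 [75T→48T]: ω = 58.6933×75/48 = 91.7083 rpm, dir flips to +; running = +91.7083

+91.7083 rpm (same as input, |ω| = 91.7083 rpm)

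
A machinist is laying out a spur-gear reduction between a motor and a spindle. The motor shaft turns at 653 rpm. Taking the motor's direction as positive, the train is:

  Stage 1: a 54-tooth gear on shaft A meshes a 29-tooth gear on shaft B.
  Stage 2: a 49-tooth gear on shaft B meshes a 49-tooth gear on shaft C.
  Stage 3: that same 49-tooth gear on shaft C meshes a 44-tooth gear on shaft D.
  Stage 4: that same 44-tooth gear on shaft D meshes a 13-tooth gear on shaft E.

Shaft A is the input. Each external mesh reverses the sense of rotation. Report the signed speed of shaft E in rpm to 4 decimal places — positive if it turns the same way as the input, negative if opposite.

+4583.1247 rpm (same as input, |ω| = 4583.1247 rpm)

Stage 1 [54T→29T]: ω = 653.0000×54/29 = 1215.9310 rpm, dir flips to −; running = −1215.9310
Stage 2 [49T→49T]: ω = 1215.9310×49/49 = 1215.9310 rpm, dir flips to +; running = +1215.9310
Stage 3 [49T→44T]: ω = 1215.9310×49/44 = 1354.1050 rpm, dir flips to −; running = −1354.1050
Stage 4 [44T→13T]: ω = 1354.1050×44/13 = 4583.1247 rpm, dir flips to +; running = +4583.1247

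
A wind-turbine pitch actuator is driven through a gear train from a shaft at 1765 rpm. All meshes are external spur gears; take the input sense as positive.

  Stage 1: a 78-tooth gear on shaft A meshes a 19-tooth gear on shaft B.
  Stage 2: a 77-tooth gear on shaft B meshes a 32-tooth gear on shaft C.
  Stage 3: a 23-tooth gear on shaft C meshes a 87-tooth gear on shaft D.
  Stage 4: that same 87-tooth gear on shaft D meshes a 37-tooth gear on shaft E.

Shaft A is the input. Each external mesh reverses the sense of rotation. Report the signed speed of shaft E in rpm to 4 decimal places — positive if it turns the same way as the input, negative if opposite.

+10838.0854 rpm (same as input, |ω| = 10838.0854 rpm)

Stage 1 [78T→19T]: ω = 1765.0000×78/19 = 7245.7895 rpm, dir flips to −; running = −7245.7895
Stage 2 [77T→32T]: ω = 7245.7895×77/32 = 17435.1809 rpm, dir flips to +; running = +17435.1809
Stage 3 [23T→87T]: ω = 17435.1809×23/87 = 4609.3007 rpm, dir flips to −; running = −4609.3007
Stage 4 [87T→37T]: ω = 4609.3007×87/37 = 10838.0854 rpm, dir flips to +; running = +10838.0854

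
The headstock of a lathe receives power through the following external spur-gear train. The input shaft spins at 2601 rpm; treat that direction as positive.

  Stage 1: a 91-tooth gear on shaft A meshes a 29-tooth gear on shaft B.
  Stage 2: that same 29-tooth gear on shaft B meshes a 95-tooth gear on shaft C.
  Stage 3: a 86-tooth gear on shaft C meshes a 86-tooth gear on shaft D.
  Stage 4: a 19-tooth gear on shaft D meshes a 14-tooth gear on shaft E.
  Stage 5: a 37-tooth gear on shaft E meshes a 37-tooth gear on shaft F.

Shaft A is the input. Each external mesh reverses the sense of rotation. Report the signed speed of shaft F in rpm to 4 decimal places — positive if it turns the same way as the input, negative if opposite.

Stage 1 [91T→29T]: ω = 2601.0000×91/29 = 8161.7586 rpm, dir flips to −; running = −8161.7586
Stage 2 [29T→95T]: ω = 8161.7586×29/95 = 2491.4842 rpm, dir flips to +; running = +2491.4842
Stage 3 [86T→86T]: ω = 2491.4842×86/86 = 2491.4842 rpm, dir flips to −; running = −2491.4842
Stage 4 [19T→14T]: ω = 2491.4842×19/14 = 3381.3000 rpm, dir flips to +; running = +3381.3000
Stage 5 [37T→37T]: ω = 3381.3000×37/37 = 3381.3000 rpm, dir flips to −; running = −3381.3000

-3381.3000 rpm (opposite to input, |ω| = 3381.3000 rpm)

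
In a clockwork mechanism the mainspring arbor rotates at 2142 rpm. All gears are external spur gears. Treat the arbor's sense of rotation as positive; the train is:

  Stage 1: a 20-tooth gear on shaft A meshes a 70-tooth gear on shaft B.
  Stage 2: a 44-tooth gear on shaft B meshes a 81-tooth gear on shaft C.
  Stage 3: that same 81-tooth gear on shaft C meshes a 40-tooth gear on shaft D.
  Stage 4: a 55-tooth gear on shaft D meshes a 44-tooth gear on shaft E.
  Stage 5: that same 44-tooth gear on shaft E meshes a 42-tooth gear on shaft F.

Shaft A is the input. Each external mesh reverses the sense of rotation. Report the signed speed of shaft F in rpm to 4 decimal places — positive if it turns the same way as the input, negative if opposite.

Stage 1 [20T→70T]: ω = 2142.0000×20/70 = 612.0000 rpm, dir flips to −; running = −612.0000
Stage 2 [44T→81T]: ω = 612.0000×44/81 = 332.4444 rpm, dir flips to +; running = +332.4444
Stage 3 [81T→40T]: ω = 332.4444×81/40 = 673.2000 rpm, dir flips to −; running = −673.2000
Stage 4 [55T→44T]: ω = 673.2000×55/44 = 841.5000 rpm, dir flips to +; running = +841.5000
Stage 5 [44T→42T]: ω = 841.5000×44/42 = 881.5714 rpm, dir flips to −; running = −881.5714

-881.5714 rpm (opposite to input, |ω| = 881.5714 rpm)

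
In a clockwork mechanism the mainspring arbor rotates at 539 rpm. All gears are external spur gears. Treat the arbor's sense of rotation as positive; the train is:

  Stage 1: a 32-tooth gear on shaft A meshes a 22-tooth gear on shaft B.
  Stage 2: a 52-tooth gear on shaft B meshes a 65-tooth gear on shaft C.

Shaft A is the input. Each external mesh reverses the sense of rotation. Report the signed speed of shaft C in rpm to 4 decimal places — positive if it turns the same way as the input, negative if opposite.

Stage 1 [32T→22T]: ω = 539.0000×32/22 = 784.0000 rpm, dir flips to −; running = −784.0000
Stage 2 [52T→65T]: ω = 784.0000×52/65 = 627.2000 rpm, dir flips to +; running = +627.2000

+627.2000 rpm (same as input, |ω| = 627.2000 rpm)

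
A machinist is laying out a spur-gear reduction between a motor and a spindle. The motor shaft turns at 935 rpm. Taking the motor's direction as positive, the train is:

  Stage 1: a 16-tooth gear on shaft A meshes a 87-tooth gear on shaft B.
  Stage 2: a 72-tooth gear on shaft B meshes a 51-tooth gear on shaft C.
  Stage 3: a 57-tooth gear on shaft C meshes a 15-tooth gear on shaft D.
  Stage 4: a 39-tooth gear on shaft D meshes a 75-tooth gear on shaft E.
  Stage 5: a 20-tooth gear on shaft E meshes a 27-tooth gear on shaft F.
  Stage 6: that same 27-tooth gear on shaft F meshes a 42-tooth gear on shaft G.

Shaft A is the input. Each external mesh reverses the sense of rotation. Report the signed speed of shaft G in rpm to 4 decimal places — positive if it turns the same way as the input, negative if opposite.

Stage 1 [16T→87T]: ω = 935.0000×16/87 = 171.9540 rpm, dir flips to −; running = −171.9540
Stage 2 [72T→51T]: ω = 171.9540×72/51 = 242.7586 rpm, dir flips to +; running = +242.7586
Stage 3 [57T→15T]: ω = 242.7586×57/15 = 922.4828 rpm, dir flips to −; running = −922.4828
Stage 4 [39T→75T]: ω = 922.4828×39/75 = 479.6910 rpm, dir flips to +; running = +479.6910
Stage 5 [20T→27T]: ω = 479.6910×20/27 = 355.3267 rpm, dir flips to −; running = −355.3267
Stage 6 [27T→42T]: ω = 355.3267×27/42 = 228.4243 rpm, dir flips to +; running = +228.4243

+228.4243 rpm (same as input, |ω| = 228.4243 rpm)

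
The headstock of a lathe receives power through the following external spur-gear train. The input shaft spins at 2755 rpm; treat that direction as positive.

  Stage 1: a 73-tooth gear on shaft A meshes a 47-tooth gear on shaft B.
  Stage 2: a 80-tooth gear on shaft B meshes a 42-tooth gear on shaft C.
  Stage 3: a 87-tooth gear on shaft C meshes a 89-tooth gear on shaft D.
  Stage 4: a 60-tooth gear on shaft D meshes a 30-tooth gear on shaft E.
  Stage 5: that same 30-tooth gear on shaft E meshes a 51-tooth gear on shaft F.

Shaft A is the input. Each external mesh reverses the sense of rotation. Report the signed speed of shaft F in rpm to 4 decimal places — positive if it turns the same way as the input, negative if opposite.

Stage 1 [73T→47T]: ω = 2755.0000×73/47 = 4279.0426 rpm, dir flips to −; running = −4279.0426
Stage 2 [80T→42T]: ω = 4279.0426×80/42 = 8150.5572 rpm, dir flips to +; running = +8150.5572
Stage 3 [87T→89T]: ω = 8150.5572×87/89 = 7967.3987 rpm, dir flips to −; running = −7967.3987
Stage 4 [60T→30T]: ω = 7967.3987×60/30 = 15934.7973 rpm, dir flips to +; running = +15934.7973
Stage 5 [30T→51T]: ω = 15934.7973×30/51 = 9373.4102 rpm, dir flips to −; running = −9373.4102

-9373.4102 rpm (opposite to input, |ω| = 9373.4102 rpm)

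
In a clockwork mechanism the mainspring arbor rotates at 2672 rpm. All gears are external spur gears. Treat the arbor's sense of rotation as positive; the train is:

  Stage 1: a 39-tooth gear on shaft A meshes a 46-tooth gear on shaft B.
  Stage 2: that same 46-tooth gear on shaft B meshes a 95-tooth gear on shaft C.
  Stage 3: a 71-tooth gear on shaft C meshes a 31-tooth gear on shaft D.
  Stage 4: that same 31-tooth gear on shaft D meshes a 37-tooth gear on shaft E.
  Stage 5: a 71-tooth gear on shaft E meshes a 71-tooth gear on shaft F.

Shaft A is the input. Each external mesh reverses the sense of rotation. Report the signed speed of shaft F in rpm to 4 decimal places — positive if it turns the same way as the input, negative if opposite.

Stage 1 [39T→46T]: ω = 2672.0000×39/46 = 2265.3913 rpm, dir flips to −; running = −2265.3913
Stage 2 [46T→95T]: ω = 2265.3913×46/95 = 1096.9263 rpm, dir flips to +; running = +1096.9263
Stage 3 [71T→31T]: ω = 1096.9263×71/31 = 2512.3151 rpm, dir flips to −; running = −2512.3151
Stage 4 [31T→37T]: ω = 2512.3151×31/37 = 2104.9127 rpm, dir flips to +; running = +2104.9127
Stage 5 [71T→71T]: ω = 2104.9127×71/71 = 2104.9127 rpm, dir flips to −; running = −2104.9127

-2104.9127 rpm (opposite to input, |ω| = 2104.9127 rpm)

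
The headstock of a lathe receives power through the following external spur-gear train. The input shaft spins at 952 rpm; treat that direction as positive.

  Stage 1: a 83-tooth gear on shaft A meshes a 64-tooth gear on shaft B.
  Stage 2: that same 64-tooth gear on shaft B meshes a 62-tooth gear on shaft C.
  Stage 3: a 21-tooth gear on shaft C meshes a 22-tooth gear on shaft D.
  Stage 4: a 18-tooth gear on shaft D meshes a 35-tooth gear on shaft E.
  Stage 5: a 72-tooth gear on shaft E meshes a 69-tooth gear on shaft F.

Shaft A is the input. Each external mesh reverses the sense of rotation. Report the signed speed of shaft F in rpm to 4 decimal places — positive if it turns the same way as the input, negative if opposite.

Stage 1 [83T→64T]: ω = 952.0000×83/64 = 1234.6250 rpm, dir flips to −; running = −1234.6250
Stage 2 [64T→62T]: ω = 1234.6250×64/62 = 1274.4516 rpm, dir flips to +; running = +1274.4516
Stage 3 [21T→22T]: ω = 1274.4516×21/22 = 1216.5220 rpm, dir flips to −; running = −1216.5220
Stage 4 [18T→35T]: ω = 1216.5220×18/35 = 625.6399 rpm, dir flips to +; running = +625.6399
Stage 5 [72T→69T]: ω = 625.6399×72/69 = 652.8416 rpm, dir flips to −; running = −652.8416

-652.8416 rpm (opposite to input, |ω| = 652.8416 rpm)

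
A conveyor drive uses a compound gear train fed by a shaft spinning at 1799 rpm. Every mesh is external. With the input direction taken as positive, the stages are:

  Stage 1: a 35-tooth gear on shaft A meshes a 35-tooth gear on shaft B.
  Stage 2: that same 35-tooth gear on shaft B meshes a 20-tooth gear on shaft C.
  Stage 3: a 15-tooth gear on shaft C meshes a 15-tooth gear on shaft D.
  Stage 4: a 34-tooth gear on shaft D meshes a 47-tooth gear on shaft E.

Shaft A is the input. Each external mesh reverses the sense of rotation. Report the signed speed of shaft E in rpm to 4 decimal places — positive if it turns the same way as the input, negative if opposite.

+2277.4574 rpm (same as input, |ω| = 2277.4574 rpm)

Stage 1 [35T→35T]: ω = 1799.0000×35/35 = 1799.0000 rpm, dir flips to −; running = −1799.0000
Stage 2 [35T→20T]: ω = 1799.0000×35/20 = 3148.2500 rpm, dir flips to +; running = +3148.2500
Stage 3 [15T→15T]: ω = 3148.2500×15/15 = 3148.2500 rpm, dir flips to −; running = −3148.2500
Stage 4 [34T→47T]: ω = 3148.2500×34/47 = 2277.4574 rpm, dir flips to +; running = +2277.4574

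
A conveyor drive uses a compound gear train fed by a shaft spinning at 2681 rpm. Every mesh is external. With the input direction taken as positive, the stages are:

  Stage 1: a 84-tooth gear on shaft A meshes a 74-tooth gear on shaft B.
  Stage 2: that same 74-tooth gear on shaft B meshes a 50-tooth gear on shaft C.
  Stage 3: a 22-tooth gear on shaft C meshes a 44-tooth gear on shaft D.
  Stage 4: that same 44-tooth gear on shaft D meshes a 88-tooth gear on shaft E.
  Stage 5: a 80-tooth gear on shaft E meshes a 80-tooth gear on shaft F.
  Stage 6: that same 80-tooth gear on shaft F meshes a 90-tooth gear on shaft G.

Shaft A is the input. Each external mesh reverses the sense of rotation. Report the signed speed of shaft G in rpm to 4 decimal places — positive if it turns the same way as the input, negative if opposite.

Stage 1 [84T→74T]: ω = 2681.0000×84/74 = 3043.2973 rpm, dir flips to −; running = −3043.2973
Stage 2 [74T→50T]: ω = 3043.2973×74/50 = 4504.0800 rpm, dir flips to +; running = +4504.0800
Stage 3 [22T→44T]: ω = 4504.0800×22/44 = 2252.0400 rpm, dir flips to −; running = −2252.0400
Stage 4 [44T→88T]: ω = 2252.0400×44/88 = 1126.0200 rpm, dir flips to +; running = +1126.0200
Stage 5 [80T→80T]: ω = 1126.0200×80/80 = 1126.0200 rpm, dir flips to −; running = −1126.0200
Stage 6 [80T→90T]: ω = 1126.0200×80/90 = 1000.9067 rpm, dir flips to +; running = +1000.9067

+1000.9067 rpm (same as input, |ω| = 1000.9067 rpm)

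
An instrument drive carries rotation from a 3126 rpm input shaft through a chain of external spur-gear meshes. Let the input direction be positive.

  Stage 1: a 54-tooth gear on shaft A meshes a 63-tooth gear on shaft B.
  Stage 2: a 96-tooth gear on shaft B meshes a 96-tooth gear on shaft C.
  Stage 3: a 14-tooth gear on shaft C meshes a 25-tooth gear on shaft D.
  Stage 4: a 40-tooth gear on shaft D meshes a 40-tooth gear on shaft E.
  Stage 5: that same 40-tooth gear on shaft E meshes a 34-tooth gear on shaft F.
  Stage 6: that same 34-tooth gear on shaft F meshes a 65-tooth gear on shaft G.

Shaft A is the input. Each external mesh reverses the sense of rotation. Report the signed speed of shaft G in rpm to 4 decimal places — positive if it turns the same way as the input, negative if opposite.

+923.3723 rpm (same as input, |ω| = 923.3723 rpm)

Stage 1 [54T→63T]: ω = 3126.0000×54/63 = 2679.4286 rpm, dir flips to −; running = −2679.4286
Stage 2 [96T→96T]: ω = 2679.4286×96/96 = 2679.4286 rpm, dir flips to +; running = +2679.4286
Stage 3 [14T→25T]: ω = 2679.4286×14/25 = 1500.4800 rpm, dir flips to −; running = −1500.4800
Stage 4 [40T→40T]: ω = 1500.4800×40/40 = 1500.4800 rpm, dir flips to +; running = +1500.4800
Stage 5 [40T→34T]: ω = 1500.4800×40/34 = 1765.2706 rpm, dir flips to −; running = −1765.2706
Stage 6 [34T→65T]: ω = 1765.2706×34/65 = 923.3723 rpm, dir flips to +; running = +923.3723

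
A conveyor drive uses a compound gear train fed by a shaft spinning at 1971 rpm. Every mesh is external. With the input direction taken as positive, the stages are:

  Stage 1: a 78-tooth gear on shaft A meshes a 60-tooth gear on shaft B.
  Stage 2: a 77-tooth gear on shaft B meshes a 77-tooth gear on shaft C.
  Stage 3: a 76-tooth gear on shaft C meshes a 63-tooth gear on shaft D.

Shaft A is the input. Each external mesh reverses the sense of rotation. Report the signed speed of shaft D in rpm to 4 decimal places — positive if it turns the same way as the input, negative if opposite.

Stage 1 [78T→60T]: ω = 1971.0000×78/60 = 2562.3000 rpm, dir flips to −; running = −2562.3000
Stage 2 [77T→77T]: ω = 2562.3000×77/77 = 2562.3000 rpm, dir flips to +; running = +2562.3000
Stage 3 [76T→63T]: ω = 2562.3000×76/63 = 3091.0286 rpm, dir flips to −; running = −3091.0286

-3091.0286 rpm (opposite to input, |ω| = 3091.0286 rpm)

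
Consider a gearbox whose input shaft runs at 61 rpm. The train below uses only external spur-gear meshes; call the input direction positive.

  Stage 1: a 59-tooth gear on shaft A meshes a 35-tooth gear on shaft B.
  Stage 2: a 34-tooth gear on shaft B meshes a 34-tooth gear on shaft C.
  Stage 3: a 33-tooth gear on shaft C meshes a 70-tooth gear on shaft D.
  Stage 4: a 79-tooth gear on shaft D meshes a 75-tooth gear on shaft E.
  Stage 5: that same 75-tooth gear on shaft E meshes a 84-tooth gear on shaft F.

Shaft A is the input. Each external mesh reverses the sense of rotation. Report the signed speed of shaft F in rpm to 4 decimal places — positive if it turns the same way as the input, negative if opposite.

Stage 1 [59T→35T]: ω = 61.0000×59/35 = 102.8286 rpm, dir flips to −; running = −102.8286
Stage 2 [34T→34T]: ω = 102.8286×34/34 = 102.8286 rpm, dir flips to +; running = +102.8286
Stage 3 [33T→70T]: ω = 102.8286×33/70 = 48.4763 rpm, dir flips to −; running = −48.4763
Stage 4 [79T→75T]: ω = 48.4763×79/75 = 51.0617 rpm, dir flips to +; running = +51.0617
Stage 5 [75T→84T]: ω = 51.0617×75/84 = 45.5908 rpm, dir flips to −; running = −45.5908

-45.5908 rpm (opposite to input, |ω| = 45.5908 rpm)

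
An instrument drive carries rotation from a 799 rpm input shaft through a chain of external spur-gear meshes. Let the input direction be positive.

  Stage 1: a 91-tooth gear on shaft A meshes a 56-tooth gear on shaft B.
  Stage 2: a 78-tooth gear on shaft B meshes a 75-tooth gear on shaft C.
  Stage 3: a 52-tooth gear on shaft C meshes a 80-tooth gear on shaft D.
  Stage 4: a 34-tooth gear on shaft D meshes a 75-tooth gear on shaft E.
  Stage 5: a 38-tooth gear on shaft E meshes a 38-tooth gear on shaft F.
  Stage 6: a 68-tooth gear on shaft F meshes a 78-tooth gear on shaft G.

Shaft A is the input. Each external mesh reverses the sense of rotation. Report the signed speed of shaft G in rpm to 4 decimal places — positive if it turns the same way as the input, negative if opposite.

Stage 1 [91T→56T]: ω = 799.0000×91/56 = 1298.3750 rpm, dir flips to −; running = −1298.3750
Stage 2 [78T→75T]: ω = 1298.3750×78/75 = 1350.3100 rpm, dir flips to +; running = +1350.3100
Stage 3 [52T→80T]: ω = 1350.3100×52/80 = 877.7015 rpm, dir flips to −; running = −877.7015
Stage 4 [34T→75T]: ω = 877.7015×34/75 = 397.8913 rpm, dir flips to +; running = +397.8913
Stage 5 [38T→38T]: ω = 397.8913×38/38 = 397.8913 rpm, dir flips to −; running = −397.8913
Stage 6 [68T→78T]: ω = 397.8913×68/78 = 346.8796 rpm, dir flips to +; running = +346.8796

+346.8796 rpm (same as input, |ω| = 346.8796 rpm)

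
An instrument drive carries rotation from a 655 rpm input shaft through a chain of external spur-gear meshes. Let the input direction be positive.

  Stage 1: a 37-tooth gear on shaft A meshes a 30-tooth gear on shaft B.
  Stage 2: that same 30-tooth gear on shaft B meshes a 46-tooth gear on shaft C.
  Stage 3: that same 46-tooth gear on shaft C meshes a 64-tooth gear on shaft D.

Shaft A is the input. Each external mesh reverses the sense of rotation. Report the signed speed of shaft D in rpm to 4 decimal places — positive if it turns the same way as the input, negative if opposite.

Stage 1 [37T→30T]: ω = 655.0000×37/30 = 807.8333 rpm, dir flips to −; running = −807.8333
Stage 2 [30T→46T]: ω = 807.8333×30/46 = 526.8478 rpm, dir flips to +; running = +526.8478
Stage 3 [46T→64T]: ω = 526.8478×46/64 = 378.6719 rpm, dir flips to −; running = −378.6719

-378.6719 rpm (opposite to input, |ω| = 378.6719 rpm)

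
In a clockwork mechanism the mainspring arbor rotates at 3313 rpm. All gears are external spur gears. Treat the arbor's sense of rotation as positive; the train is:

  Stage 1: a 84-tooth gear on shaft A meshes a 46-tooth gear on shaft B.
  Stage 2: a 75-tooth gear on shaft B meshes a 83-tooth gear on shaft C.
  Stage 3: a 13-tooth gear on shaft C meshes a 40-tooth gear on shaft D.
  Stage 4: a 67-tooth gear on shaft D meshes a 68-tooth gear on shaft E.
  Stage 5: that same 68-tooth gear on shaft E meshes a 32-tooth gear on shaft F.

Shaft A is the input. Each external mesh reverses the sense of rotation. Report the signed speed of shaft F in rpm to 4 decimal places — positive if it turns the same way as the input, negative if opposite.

Stage 1 [84T→46T]: ω = 3313.0000×84/46 = 6049.8261 rpm, dir flips to −; running = −6049.8261
Stage 2 [75T→83T]: ω = 6049.8261×75/83 = 5466.7103 rpm, dir flips to +; running = +5466.7103
Stage 3 [13T→40T]: ω = 5466.7103×13/40 = 1776.6809 rpm, dir flips to −; running = −1776.6809
Stage 4 [67T→68T]: ω = 1776.6809×67/68 = 1750.5532 rpm, dir flips to +; running = +1750.5532
Stage 5 [68T→32T]: ω = 1750.5532×68/32 = 3719.9255 rpm, dir flips to −; running = −3719.9255

-3719.9255 rpm (opposite to input, |ω| = 3719.9255 rpm)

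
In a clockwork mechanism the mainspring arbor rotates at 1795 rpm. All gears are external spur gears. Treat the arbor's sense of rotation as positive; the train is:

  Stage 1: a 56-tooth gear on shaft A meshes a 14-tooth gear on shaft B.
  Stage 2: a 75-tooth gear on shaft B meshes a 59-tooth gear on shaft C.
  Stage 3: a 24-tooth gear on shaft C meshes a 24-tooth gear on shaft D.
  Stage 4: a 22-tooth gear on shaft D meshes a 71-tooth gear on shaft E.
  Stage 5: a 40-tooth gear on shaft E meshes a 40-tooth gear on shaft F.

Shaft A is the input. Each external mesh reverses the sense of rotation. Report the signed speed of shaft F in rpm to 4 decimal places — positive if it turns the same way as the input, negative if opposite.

Stage 1 [56T→14T]: ω = 1795.0000×56/14 = 7180.0000 rpm, dir flips to −; running = −7180.0000
Stage 2 [75T→59T]: ω = 7180.0000×75/59 = 9127.1186 rpm, dir flips to +; running = +9127.1186
Stage 3 [24T→24T]: ω = 9127.1186×24/24 = 9127.1186 rpm, dir flips to −; running = −9127.1186
Stage 4 [22T→71T]: ω = 9127.1186×22/71 = 2828.1213 rpm, dir flips to +; running = +2828.1213
Stage 5 [40T→40T]: ω = 2828.1213×40/40 = 2828.1213 rpm, dir flips to −; running = −2828.1213

-2828.1213 rpm (opposite to input, |ω| = 2828.1213 rpm)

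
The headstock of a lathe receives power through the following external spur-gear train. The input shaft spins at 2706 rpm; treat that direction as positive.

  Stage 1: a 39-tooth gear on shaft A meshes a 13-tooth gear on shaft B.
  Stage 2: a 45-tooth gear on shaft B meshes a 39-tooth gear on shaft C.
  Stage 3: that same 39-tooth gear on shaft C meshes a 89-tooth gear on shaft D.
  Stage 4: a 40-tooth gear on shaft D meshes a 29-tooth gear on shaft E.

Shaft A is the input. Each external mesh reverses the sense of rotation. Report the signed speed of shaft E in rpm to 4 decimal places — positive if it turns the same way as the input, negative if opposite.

+5661.5265 rpm (same as input, |ω| = 5661.5265 rpm)

Stage 1 [39T→13T]: ω = 2706.0000×39/13 = 8118.0000 rpm, dir flips to −; running = −8118.0000
Stage 2 [45T→39T]: ω = 8118.0000×45/39 = 9366.9231 rpm, dir flips to +; running = +9366.9231
Stage 3 [39T→89T]: ω = 9366.9231×39/89 = 4104.6067 rpm, dir flips to −; running = −4104.6067
Stage 4 [40T→29T]: ω = 4104.6067×40/29 = 5661.5265 rpm, dir flips to +; running = +5661.5265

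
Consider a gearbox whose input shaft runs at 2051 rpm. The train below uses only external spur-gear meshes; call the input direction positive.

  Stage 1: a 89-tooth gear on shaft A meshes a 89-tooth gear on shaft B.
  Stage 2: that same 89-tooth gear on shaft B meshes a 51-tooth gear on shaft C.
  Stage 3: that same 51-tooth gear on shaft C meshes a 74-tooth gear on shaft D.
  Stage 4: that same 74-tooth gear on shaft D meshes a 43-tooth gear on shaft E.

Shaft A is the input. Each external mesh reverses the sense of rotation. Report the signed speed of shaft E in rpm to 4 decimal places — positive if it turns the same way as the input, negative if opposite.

Stage 1 [89T→89T]: ω = 2051.0000×89/89 = 2051.0000 rpm, dir flips to −; running = −2051.0000
Stage 2 [89T→51T]: ω = 2051.0000×89/51 = 3579.1961 rpm, dir flips to +; running = +3579.1961
Stage 3 [51T→74T]: ω = 3579.1961×51/74 = 2466.7432 rpm, dir flips to −; running = −2466.7432
Stage 4 [74T→43T]: ω = 2466.7432×74/43 = 4245.0930 rpm, dir flips to +; running = +4245.0930

+4245.0930 rpm (same as input, |ω| = 4245.0930 rpm)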